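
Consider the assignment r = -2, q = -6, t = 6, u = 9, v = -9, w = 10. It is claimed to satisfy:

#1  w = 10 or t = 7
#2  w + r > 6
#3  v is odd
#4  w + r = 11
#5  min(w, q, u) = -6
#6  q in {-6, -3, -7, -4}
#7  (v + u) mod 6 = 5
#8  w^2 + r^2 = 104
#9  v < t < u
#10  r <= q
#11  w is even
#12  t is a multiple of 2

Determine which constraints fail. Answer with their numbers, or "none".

#1 w = 10 = 10 (first disjunct) — holds.
#2 w + r = 10 + (-2) = 8; 8 > 6 — holds.
#3 v = -9 is odd — holds.
#4 w + r = 10 + (-2) = 8, not 11 — fails.
#5 min(10, -6, 9) = -6 — holds.
#6 q = -6 is in {-6, -3, -7, -4} — holds.
#7 v + u = 0; 0 mod 6 = 0, not 5 — fails.
#8 w^2 + r^2 = 10^2 + (-2)^2 = 100 + 4 = 104 — holds.
#9 values -9 < 6 < 9 — holds.
#10 r = -2, q = -6; -2 > -6 (want ≤) — fails.
#11 w = 10 is even — holds.
#12 6 / 2 = 3, so 2 divides 6 — holds.

Constraints 4, 7, and 10 do not hold.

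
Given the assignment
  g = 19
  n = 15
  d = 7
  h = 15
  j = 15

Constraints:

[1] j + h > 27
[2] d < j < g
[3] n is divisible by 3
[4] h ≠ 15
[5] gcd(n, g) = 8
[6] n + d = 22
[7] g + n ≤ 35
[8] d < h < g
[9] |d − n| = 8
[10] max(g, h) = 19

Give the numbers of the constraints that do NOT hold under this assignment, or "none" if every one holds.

[1] j + h = 15 + 15 = 30; 30 > 27  OK
[2] values 7 < 15 < 19  OK
[3] 15 / 3 = 5, so 3 divides 15  OK
[4] h = 15, but 15 is required to differ  FAIL
[5] gcd(15, 19) = 1, not 8  FAIL
[6] n + d = 15 + 7 = 22  OK
[7] g + n = 19 + 15 = 34; 34 ≤ 35  OK
[8] values 7 < 15 < 19  OK
[9] |7 − 15| = 8  OK
[10] max(19, 15) = 19  OK

Constraints 4, 5 are violated.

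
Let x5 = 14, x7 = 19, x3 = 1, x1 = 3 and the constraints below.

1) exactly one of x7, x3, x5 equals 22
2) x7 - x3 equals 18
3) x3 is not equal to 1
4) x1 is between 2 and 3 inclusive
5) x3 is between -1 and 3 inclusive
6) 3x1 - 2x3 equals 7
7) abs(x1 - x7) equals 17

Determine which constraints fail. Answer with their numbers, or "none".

Constraints 1, 3, and 7 do not hold.

1) x7=19, x3=1, x5=14; 0 of them equal 22, not exactly one  fails
2) x7 - x3 = 19 - 1 = 18  holds
3) x3 = 1, but 1 is required to differ  fails
4) x1 = 3 lies in [2, 3]  holds
5) x3 = 1 lies in [-1, 3]  holds
6) 3x1 - 2x3 = 3(3) - 2(1) = 7  holds
7) abs(3 - 19) = 16, not 17  fails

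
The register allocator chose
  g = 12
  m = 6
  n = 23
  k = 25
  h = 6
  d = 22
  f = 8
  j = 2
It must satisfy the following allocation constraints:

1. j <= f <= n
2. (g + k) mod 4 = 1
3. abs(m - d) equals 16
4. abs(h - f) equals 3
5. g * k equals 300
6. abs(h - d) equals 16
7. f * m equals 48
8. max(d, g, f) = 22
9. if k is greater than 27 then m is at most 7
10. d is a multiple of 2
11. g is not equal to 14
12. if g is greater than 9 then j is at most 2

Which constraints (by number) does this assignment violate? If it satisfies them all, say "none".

1. values 2 <= 8 <= 23 — OK.
2. g + k = 37; 37 mod 4 = 1 — OK.
3. abs(6 - 22) = 16 — OK.
4. abs(6 - 8) = 2, not 3 — violated.
5. g * k = 12 * 25 = 300 — OK.
6. abs(6 - 22) = 16 — OK.
7. f * m = 8 * 6 = 48 — OK.
8. max(22, 12, 8) = 22 — OK.
9. k = 25, not > 27; antecedent false, conditional vacuously true — OK.
10. 22 / 2 = 11, so 2 divides 22 — OK.
11. g = 12, and 12 ≠ 14 — OK.
12. g = 12 > 9, so we need j ≤ 2; j = 2 ≤ 2 — OK.

No — constraint 4 is not satisfied.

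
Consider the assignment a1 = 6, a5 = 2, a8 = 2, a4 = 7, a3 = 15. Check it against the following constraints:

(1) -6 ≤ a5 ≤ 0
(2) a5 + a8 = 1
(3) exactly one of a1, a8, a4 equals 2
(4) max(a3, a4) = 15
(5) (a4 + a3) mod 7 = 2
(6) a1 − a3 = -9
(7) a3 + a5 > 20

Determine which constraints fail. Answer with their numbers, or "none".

No — constraints 1, 2, 5, and 7 are not satisfied.

(1) a5 = 2 is outside [-6, 0] — violated.
(2) a5 + a8 = 2 + 2 = 4, not 1 — violated.
(3) a1=6, a8=2, a4=7; 1 of them equals 2 — OK.
(4) max(15, 7) = 15 — OK.
(5) a4 + a3 = 22; 22 mod 7 = 1, not 2 — violated.
(6) a1 − a3 = 6 − 15 = -9 — OK.
(7) a3 + a5 = 15 + 2 = 17; 17 ≤ 20, bound 20 not met — violated.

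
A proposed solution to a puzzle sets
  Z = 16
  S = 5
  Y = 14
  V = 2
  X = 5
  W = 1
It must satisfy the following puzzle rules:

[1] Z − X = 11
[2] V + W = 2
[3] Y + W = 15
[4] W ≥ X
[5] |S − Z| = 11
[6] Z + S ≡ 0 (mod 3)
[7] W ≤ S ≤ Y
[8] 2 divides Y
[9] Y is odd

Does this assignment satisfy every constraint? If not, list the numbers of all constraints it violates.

Constraints 2, 4, and 9 do not hold.

[1] Z − X = 16 − 5 = 11  ✔
[2] V + W = 2 + 1 = 3, not 2  ✘
[3] Y + W = 14 + 1 = 15  ✔
[4] W = 1, X = 5; 1 < 5 (want ≥)  ✘
[5] |5 − 16| = 11  ✔
[6] Z + S = 21; 21 mod 3 = 0  ✔
[7] values 1 ≤ 5 ≤ 14  ✔
[8] 14 / 2 = 7, so 2 divides 14  ✔
[9] Y = 14 is even  ✘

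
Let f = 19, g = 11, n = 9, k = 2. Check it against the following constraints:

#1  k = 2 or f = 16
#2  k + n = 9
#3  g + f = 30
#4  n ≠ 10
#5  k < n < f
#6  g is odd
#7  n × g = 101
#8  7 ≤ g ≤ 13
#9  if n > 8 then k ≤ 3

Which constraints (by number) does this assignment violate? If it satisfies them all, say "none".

#1 k = 2 = 2 (first disjunct) — holds.
#2 k + n = 2 + 9 = 11, not 9 — fails.
#3 g + f = 11 + 19 = 30 — holds.
#4 n = 9, and 9 ≠ 10 — holds.
#5 values 2 < 9 < 19 — holds.
#6 g = 11 is odd — holds.
#7 n × g = 9 × 11 = 99, not 101 — fails.
#8 g = 11 lies in [7, 13] — holds.
#9 n = 9 > 8, so we need k ≤ 3; k = 2 ≤ 3 — holds.

The assignment fails constraints 2 and 7.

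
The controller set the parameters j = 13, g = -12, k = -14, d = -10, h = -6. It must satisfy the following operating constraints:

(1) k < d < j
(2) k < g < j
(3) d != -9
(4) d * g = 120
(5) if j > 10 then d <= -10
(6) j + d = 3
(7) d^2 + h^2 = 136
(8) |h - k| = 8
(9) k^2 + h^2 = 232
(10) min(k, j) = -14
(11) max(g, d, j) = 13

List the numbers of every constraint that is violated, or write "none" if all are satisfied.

None — every constraint holds.

(1) values -14 < -10 < 13  yes
(2) values -14 < -12 < 13  yes
(3) d = -10, and -10 ≠ -9  yes
(4) d * g = -10 * (-12) = 120  yes
(5) j = 13 > 10, so we need d ≤ -10; d = -10 ≤ -10  yes
(6) j + d = 13 + (-10) = 3  yes
(7) d^2 + h^2 = (-10)^2 + (-6)^2 = 100 + 36 = 136  yes
(8) |-6 - (-14)| = 8  yes
(9) k^2 + h^2 = (-14)^2 + (-6)^2 = 196 + 36 = 232  yes
(10) min(-14, 13) = -14  yes
(11) max(-12, -10, 13) = 13  yes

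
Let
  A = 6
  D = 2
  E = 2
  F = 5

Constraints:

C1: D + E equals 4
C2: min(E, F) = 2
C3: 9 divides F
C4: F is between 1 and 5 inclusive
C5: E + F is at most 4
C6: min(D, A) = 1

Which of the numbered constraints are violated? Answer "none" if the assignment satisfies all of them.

Constraints 3, 5, and 6 are violated.

C1: D + E = 2 + 2 = 4 — satisfied.
C2: min(2, 5) = 2 — satisfied.
C3: 5 = 9*0 + 5, so 9 does not divide 5 — violated.
C4: F = 5 lies in [1, 5] — satisfied.
C5: E + F = 2 + 5 = 7; 7 > 4, bound 4 not met — violated.
C6: min(2, 6) = 2, not 1 — violated.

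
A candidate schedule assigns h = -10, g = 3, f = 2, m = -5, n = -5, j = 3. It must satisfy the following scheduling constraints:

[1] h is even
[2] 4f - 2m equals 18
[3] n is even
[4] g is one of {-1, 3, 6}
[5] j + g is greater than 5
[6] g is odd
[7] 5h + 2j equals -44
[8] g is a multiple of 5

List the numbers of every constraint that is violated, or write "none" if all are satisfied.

Constraints 3 and 8 are violated.

[1] h = -10 is even — satisfied.
[2] 4f - 2m = 4(2) - 2(-5) = 18 — satisfied.
[3] n = -5 is odd — violated.
[4] g = 3 is in {-1, 3, 6} — satisfied.
[5] j + g = 3 + 3 = 6; 6 > 5 — satisfied.
[6] g = 3 is odd — satisfied.
[7] 5h + 2j = 5(-10) + 2(3) = -44 — satisfied.
[8] 3 = 5*0 + 3, so 5 does not divide 3 — violated.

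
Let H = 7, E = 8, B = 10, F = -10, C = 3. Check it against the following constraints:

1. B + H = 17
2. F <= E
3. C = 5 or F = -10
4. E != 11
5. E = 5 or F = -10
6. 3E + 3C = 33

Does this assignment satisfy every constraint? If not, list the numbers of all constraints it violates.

1. B + H = 10 + 7 = 17  OK
2. F = -10, E = 8; -10 ≤ 8  OK
3. C = 3 ≠ 5, but F = -10 = -10 (second disjunct)  OK
4. E = 8, and 8 ≠ 11  OK
5. E = 8 ≠ 5, but F = -10 = -10 (second disjunct)  OK
6. 3E + 3C = 3(8) + 3(3) = 33  OK

No violations.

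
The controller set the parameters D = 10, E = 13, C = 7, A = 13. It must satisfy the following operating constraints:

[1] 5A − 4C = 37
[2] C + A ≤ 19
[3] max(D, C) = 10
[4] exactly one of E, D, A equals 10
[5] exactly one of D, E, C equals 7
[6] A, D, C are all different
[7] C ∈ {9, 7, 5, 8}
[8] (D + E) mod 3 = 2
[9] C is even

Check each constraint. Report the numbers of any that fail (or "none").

[1] 5A − 4C = 5(13) − 4(7) = 37 — OK.
[2] C + A = 7 + 13 = 20; 20 > 19, bound 19 not met — violated.
[3] max(10, 7) = 10 — OK.
[4] E=13, D=10, A=13; 1 of them equals 10 — OK.
[5] D=10, E=13, C=7; 1 of them equals 7 — OK.
[6] values 13, 10, 7 are pairwise distinct — OK.
[7] C = 7 is in {9, 7, 5, 8} — OK.
[8] D + E = 23; 23 mod 3 = 2 — OK.
[9] C = 7 is odd — violated.

No — constraints 2, 9 are not satisfied.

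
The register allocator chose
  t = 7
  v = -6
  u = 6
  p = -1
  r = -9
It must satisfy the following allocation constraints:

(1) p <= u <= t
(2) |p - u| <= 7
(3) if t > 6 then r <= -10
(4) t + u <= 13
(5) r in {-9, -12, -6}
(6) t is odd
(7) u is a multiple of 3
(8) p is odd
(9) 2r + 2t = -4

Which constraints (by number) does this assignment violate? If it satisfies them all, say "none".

Constraint 3 is violated.

(1) values -1 <= 6 <= 7  OK
(2) |-1 - 6| = 7; 7 ≤ 7  OK
(3) t = 7 > 6, so we need r ≤ -10; but r = -9 > -10  FAIL
(4) t + u = 7 + 6 = 13; 13 ≤ 13  OK
(5) r = -9 is in {-9, -12, -6}  OK
(6) t = 7 is odd  OK
(7) 6 / 3 = 2, so 3 divides 6  OK
(8) p = -1 is odd  OK
(9) 2r + 2t = 2(-9) + 2(7) = -4  OK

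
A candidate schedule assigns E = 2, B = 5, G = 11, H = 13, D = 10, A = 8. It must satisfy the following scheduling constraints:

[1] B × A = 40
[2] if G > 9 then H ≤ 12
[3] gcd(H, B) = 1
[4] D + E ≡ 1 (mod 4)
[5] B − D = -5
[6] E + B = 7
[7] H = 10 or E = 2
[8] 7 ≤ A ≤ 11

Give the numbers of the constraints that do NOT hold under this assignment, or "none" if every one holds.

The assignment fails constraints 2 and 4.

[1] B × A = 5 × 8 = 40  true
[2] G = 11 > 9, so we need H ≤ 12; but H = 13 > 12  false
[3] gcd(13, 5) = 1  true
[4] D + E = 12; 12 mod 4 = 0, not 1  false
[5] B − D = 5 − 10 = -5  true
[6] E + B = 2 + 5 = 7  true
[7] H = 13 ≠ 10, but E = 2 = 2 (second disjunct)  true
[8] A = 8 lies in [7, 11]  true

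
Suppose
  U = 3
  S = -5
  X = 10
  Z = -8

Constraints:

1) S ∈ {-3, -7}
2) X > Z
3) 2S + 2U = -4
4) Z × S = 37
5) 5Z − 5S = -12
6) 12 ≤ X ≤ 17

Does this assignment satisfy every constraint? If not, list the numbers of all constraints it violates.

The assignment fails constraints 1, 4, 5, and 6.

1) S = -5 is not in {-3, -7} — violated.
2) X = 10, Z = -8; 10 > -8 — satisfied.
3) 2S + 2U = 2(-5) + 2(3) = -4 — satisfied.
4) Z × S = -8 × (-5) = 40, not 37 — violated.
5) 5Z − 5S = 5(-8) − 5(-5) = -15, not -12 — violated.
6) X = 10 is outside [12, 17] — violated.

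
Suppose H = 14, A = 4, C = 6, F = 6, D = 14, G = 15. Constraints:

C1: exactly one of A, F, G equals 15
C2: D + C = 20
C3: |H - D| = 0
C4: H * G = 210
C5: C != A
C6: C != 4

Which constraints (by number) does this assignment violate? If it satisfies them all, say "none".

The assignment satisfies every constraint.

C1: A=4, F=6, G=15; 1 of them equals 15  true
C2: D + C = 14 + 6 = 20  true
C3: |14 - 14| = 0  true
C4: H * G = 14 * 15 = 210  true
C5: C = 6, A = 4; distinct  true
C6: C = 6, and 6 ≠ 4  true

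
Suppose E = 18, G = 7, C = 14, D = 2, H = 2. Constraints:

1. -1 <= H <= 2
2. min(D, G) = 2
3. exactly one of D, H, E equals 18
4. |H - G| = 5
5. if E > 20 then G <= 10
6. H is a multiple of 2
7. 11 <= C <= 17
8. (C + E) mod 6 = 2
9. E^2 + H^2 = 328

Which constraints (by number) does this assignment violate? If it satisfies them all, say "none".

1. H = 2 lies in [-1, 2] — satisfied.
2. min(2, 7) = 2 — satisfied.
3. D=2, H=2, E=18; 1 of them equals 18 — satisfied.
4. |2 - 7| = 5 — satisfied.
5. E = 18, not > 20; antecedent false, conditional vacuously true — satisfied.
6. 2 / 2 = 1, so 2 divides 2 — satisfied.
7. C = 14 lies in [11, 17] — satisfied.
8. C + E = 32; 32 mod 6 = 2 — satisfied.
9. E^2 + H^2 = 18^2 + 2^2 = 324 + 4 = 328 — satisfied.

No violations.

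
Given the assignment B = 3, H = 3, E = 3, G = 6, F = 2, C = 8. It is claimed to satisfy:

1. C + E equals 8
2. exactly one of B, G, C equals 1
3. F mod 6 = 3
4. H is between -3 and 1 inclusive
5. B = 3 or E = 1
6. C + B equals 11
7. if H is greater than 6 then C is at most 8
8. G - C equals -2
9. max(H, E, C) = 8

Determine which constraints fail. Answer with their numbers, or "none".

No — constraints 1, 2, 3, and 4 are not satisfied.

1. C + E = 8 + 3 = 11, not 8  fails
2. B=3, G=6, C=8; 0 of them equal 1, not exactly one  fails
3. 2 mod 6 = 2, not 3  fails
4. H = 3 is outside [-3, 1]  fails
5. B = 3 = 3 (first disjunct)  holds
6. C + B = 8 + 3 = 11  holds
7. H = 3, not > 6; antecedent false, conditional vacuously true  holds
8. G - C = 6 - 8 = -2  holds
9. max(3, 3, 8) = 8  holds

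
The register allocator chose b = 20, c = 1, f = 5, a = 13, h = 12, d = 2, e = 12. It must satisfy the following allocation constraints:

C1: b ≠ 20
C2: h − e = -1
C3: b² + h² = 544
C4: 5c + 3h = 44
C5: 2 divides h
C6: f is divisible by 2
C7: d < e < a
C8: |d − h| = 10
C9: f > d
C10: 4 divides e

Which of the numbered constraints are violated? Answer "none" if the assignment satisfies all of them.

C1: b = 20, but 20 is required to differ — does not hold.
C2: h − e = 12 − 12 = 0, not -1 — does not hold.
C3: b² + h² = 20² + 12² = 400 + 144 = 544 — holds.
C4: 5c + 3h = 5(1) + 3(12) = 41, not 44 — does not hold.
C5: 12 / 2 = 6, so 2 divides 12 — holds.
C6: 5 = 2×2 + 1, so 2 does not divide 5 — does not hold.
C7: values 2 < 12 < 13 — holds.
C8: |2 − 12| = 10 — holds.
C9: f = 5, d = 2; 5 > 2 — holds.
C10: 12 / 4 = 3, so 4 divides 12 — holds.

Constraints 1, 2, 4, and 6 do not hold.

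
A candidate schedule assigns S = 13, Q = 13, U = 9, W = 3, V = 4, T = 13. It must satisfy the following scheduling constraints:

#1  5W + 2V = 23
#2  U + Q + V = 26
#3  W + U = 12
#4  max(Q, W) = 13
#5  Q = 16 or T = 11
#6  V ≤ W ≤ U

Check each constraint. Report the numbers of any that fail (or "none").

#1 5W + 2V = 5(3) + 2(4) = 23  true
#2 U + Q + V = 9 + 13 + 4 = 26  true
#3 W + U = 3 + 9 = 12  true
#4 max(13, 3) = 13  true
#5 Q = 13 ≠ 16 and T = 13 ≠ 11; both disjuncts false  false
#6 values 4, 3, 9; V = 4 is not ≤ W = 3  false

The assignment fails constraints 5, 6.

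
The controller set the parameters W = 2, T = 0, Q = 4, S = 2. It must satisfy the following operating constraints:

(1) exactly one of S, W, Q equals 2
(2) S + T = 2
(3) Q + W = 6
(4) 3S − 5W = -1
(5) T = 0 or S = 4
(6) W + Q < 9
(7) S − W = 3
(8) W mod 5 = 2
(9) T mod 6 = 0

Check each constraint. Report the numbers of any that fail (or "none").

(1) S=2, W=2, Q=4; 2 of them equal 2, not exactly one — violated.
(2) S + T = 2 + 0 = 2 — OK.
(3) Q + W = 4 + 2 = 6 — OK.
(4) 3S − 5W = 3(2) − 5(2) = -4, not -1 — violated.
(5) T = 0 = 0 (first disjunct) — OK.
(6) W + Q = 2 + 4 = 6; 6 < 9 — OK.
(7) S − W = 2 − 2 = 0, not 3 — violated.
(8) 2 mod 5 = 2 — OK.
(9) 0 mod 6 = 0 — OK.

The assignment fails constraints 1, 4, 7.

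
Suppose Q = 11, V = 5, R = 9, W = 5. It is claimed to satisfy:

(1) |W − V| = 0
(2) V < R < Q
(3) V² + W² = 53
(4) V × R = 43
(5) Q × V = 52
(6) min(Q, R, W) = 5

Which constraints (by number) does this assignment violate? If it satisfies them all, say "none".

(1) |5 − 5| = 0  ✓
(2) values 5 < 9 < 11  ✓
(3) V² + W² = 5² + 5² = 25 + 25 = 50, not 53  ✗
(4) V × R = 5 × 9 = 45, not 43  ✗
(5) Q × V = 11 × 5 = 55, not 52  ✗
(6) min(11, 9, 5) = 5  ✓

Constraints 3, 4, and 5 are violated.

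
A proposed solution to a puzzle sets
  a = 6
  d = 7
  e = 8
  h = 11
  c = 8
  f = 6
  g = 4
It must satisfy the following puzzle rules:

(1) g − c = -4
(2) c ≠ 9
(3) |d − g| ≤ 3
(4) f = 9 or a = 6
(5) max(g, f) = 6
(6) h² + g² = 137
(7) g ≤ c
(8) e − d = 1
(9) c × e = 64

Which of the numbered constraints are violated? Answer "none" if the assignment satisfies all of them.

The assignment satisfies every constraint.

(1) g − c = 4 − 8 = -4  holds
(2) c = 8, and 8 ≠ 9  holds
(3) |7 − 4| = 3; 3 ≤ 3  holds
(4) f = 6 ≠ 9, but a = 6 = 6 (second disjunct)  holds
(5) max(4, 6) = 6  holds
(6) h² + g² = 11² + 4² = 121 + 16 = 137  holds
(7) g = 4, c = 8; 4 ≤ 8  holds
(8) e − d = 8 − 7 = 1  holds
(9) c × e = 8 × 8 = 64  holds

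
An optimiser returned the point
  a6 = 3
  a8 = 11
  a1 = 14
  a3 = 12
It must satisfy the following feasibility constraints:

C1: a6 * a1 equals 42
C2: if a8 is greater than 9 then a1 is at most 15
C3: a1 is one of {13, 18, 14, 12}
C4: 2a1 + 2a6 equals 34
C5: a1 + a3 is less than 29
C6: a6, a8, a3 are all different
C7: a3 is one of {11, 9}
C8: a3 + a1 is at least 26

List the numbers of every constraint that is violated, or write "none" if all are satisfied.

No — constraint 7 is not satisfied.

C1: a6 * a1 = 3 * 14 = 42  yes
C2: a8 = 11 > 9, so we need a1 ≤ 15; a1 = 14 ≤ 15  yes
C3: a1 = 14 is in {13, 18, 14, 12}  yes
C4: 2a1 + 2a6 = 2(14) + 2(3) = 34  yes
C5: a1 + a3 = 14 + 12 = 26; 26 < 29  yes
C6: values 3, 11, 12 are pairwise distinct  yes
C7: a3 = 12 is not in {11, 9}  no
C8: a3 + a1 = 12 + 14 = 26; 26 ≥ 26  yes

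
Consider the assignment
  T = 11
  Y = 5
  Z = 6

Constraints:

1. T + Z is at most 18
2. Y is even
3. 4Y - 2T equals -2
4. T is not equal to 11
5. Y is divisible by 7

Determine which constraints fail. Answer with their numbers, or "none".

Violated: 2, 4, and 5.

1. T + Z = 11 + 6 = 17; 17 ≤ 18  OK
2. Y = 5 is odd  FAIL
3. 4Y - 2T = 4(5) - 2(11) = -2  OK
4. T = 11, but 11 is required to differ  FAIL
5. 5 = 7*0 + 5, so 7 does not divide 5  FAIL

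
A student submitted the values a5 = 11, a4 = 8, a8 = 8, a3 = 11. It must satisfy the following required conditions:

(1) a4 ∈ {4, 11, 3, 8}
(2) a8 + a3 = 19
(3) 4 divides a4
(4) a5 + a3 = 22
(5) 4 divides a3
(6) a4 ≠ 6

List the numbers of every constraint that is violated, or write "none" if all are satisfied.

The assignment fails constraint 5.

(1) a4 = 8 is in {4, 11, 3, 8} — holds.
(2) a8 + a3 = 8 + 11 = 19 — holds.
(3) 8 / 4 = 2, so 4 divides 8 — holds.
(4) a5 + a3 = 11 + 11 = 22 — holds.
(5) 11 = 4×2 + 3, so 4 does not divide 11 — fails.
(6) a4 = 8, and 8 ≠ 6 — holds.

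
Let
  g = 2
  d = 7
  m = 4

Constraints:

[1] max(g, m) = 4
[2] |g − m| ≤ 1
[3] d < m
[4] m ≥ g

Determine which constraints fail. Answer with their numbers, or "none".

[1] max(2, 4) = 4  OK
[2] |2 − 4| = 2; 2 > 1, exceeds bound 1  FAIL
[3] d = 7, m = 4; 7 ≥ 4 (want <)  FAIL
[4] m = 4, g = 2; 4 ≥ 2  OK

Violated: 2 and 3.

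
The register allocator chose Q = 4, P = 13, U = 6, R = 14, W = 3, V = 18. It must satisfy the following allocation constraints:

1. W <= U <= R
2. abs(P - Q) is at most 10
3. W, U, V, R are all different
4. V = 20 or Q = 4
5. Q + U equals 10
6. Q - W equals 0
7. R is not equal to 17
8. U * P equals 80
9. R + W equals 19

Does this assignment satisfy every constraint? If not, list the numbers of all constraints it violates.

1. values 3 <= 6 <= 14 — holds.
2. abs(13 - 4) = 9; 9 ≤ 10 — holds.
3. values 3, 6, 18, 14 are pairwise distinct — holds.
4. V = 18 ≠ 20, but Q = 4 = 4 (second disjunct) — holds.
5. Q + U = 4 + 6 = 10 — holds.
6. Q - W = 4 - 3 = 1, not 0 — does not hold.
7. R = 14, and 14 ≠ 17 — holds.
8. U * P = 6 * 13 = 78, not 80 — does not hold.
9. R + W = 14 + 3 = 17, not 19 — does not hold.

Violated: 6, 8, and 9.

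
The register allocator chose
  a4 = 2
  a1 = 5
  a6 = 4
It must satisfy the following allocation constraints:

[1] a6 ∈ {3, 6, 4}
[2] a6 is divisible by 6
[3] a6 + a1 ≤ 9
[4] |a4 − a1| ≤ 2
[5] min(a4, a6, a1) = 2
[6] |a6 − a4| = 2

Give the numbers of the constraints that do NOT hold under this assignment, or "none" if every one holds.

[1] a6 = 4 is in {3, 6, 4}  holds
[2] 4 = 6×0 + 4, so 6 does not divide 4  fails
[3] a6 + a1 = 4 + 5 = 9; 9 ≤ 9  holds
[4] |2 − 5| = 3; 3 > 2, exceeds bound 2  fails
[5] min(2, 4, 5) = 2  holds
[6] |4 − 2| = 2  holds

The assignment fails constraints 2 and 4.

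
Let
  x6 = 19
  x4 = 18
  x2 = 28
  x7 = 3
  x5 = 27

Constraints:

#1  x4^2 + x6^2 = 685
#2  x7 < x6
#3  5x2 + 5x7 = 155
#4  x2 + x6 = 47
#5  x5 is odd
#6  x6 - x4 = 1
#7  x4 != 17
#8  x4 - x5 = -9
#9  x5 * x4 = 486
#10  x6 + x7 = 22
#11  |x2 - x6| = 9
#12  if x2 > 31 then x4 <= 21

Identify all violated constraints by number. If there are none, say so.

#1 x4^2 + x6^2 = 18^2 + 19^2 = 324 + 361 = 685  ✔
#2 x7 = 3, x6 = 19; 3 < 19  ✔
#3 5x2 + 5x7 = 5(28) + 5(3) = 155  ✔
#4 x2 + x6 = 28 + 19 = 47  ✔
#5 x5 = 27 is odd  ✔
#6 x6 - x4 = 19 - 18 = 1  ✔
#7 x4 = 18, and 18 ≠ 17  ✔
#8 x4 - x5 = 18 - 27 = -9  ✔
#9 x5 * x4 = 27 * 18 = 486  ✔
#10 x6 + x7 = 19 + 3 = 22  ✔
#11 |28 - 19| = 9  ✔
#12 x2 = 28, not > 31; antecedent false, conditional vacuously true  ✔

No violations.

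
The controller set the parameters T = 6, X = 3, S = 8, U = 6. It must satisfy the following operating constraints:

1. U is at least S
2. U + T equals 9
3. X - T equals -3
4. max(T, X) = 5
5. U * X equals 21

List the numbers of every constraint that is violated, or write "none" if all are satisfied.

No — constraints 1, 2, 4, and 5 are not satisfied.

1. U = 6, S = 8; 6 < 8 (want ≥) — violated.
2. U + T = 6 + 6 = 12, not 9 — violated.
3. X - T = 3 - 6 = -3 — OK.
4. max(6, 3) = 6, not 5 — violated.
5. U * X = 6 * 3 = 18, not 21 — violated.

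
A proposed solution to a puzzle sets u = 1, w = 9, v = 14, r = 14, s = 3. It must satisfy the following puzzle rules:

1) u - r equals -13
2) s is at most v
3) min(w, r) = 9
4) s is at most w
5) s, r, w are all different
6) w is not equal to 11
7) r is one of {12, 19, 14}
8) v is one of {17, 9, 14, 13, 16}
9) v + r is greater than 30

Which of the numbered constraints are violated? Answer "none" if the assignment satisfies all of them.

Constraint 9 does not hold.

1) u - r = 1 - 14 = -13  holds
2) s = 3, v = 14; 3 ≤ 14  holds
3) min(9, 14) = 9  holds
4) s = 3, w = 9; 3 ≤ 9  holds
5) values 3, 14, 9 are pairwise distinct  holds
6) w = 9, and 9 ≠ 11  holds
7) r = 14 is in {12, 19, 14}  holds
8) v = 14 is in {17, 9, 14, 13, 16}  holds
9) v + r = 14 + 14 = 28; 28 ≤ 30, bound 30 not met  fails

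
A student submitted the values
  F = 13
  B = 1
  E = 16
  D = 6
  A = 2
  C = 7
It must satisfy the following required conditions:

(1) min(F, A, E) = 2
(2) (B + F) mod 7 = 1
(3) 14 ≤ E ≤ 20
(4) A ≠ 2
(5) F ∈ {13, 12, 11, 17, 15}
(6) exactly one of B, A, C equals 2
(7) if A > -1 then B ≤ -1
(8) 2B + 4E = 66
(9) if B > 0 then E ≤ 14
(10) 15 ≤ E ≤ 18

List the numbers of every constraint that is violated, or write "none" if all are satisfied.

(1) min(13, 2, 16) = 2 — holds.
(2) B + F = 14; 14 mod 7 = 0, not 1 — fails.
(3) E = 16 lies in [14, 20] — holds.
(4) A = 2, but 2 is required to differ — fails.
(5) F = 13 is in {13, 12, 11, 17, 15} — holds.
(6) B=1, A=2, C=7; 1 of them equals 2 — holds.
(7) A = 2 > -1, so we need B ≤ -1; but B = 1 > -1 — fails.
(8) 2B + 4E = 2(1) + 4(16) = 66 — holds.
(9) B = 1 > 0, so we need E ≤ 14; but E = 16 > 14 — fails.
(10) E = 16 lies in [15, 18] — holds.

The assignment fails constraints 2, 4, 7, 9.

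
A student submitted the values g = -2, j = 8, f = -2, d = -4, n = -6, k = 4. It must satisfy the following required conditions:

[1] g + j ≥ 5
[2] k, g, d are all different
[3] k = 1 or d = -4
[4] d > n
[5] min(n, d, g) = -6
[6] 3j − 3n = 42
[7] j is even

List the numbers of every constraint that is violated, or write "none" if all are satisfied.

No violations.

[1] g + j = -2 + 8 = 6; 6 ≥ 5  ✔
[2] values 4, -2, -4 are pairwise distinct  ✔
[3] k = 4 ≠ 1, but d = -4 = -4 (second disjunct)  ✔
[4] d = -4, n = -6; -4 > -6  ✔
[5] min(-6, -4, -2) = -6  ✔
[6] 3j − 3n = 3(8) − 3(-6) = 42  ✔
[7] j = 8 is even  ✔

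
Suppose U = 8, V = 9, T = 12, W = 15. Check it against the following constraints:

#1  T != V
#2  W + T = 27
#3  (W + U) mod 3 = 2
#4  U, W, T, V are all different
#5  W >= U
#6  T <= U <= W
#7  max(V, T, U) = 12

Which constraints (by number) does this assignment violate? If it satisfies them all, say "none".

The assignment fails constraint 6.

#1 T = 12, V = 9; distinct — holds.
#2 W + T = 15 + 12 = 27 — holds.
#3 W + U = 23; 23 mod 3 = 2 — holds.
#4 values 8, 15, 12, 9 are pairwise distinct — holds.
#5 W = 15, U = 8; 15 ≥ 8 — holds.
#6 values 12, 8, 15; T = 12 is not <= U = 8 — does not hold.
#7 max(9, 12, 8) = 12 — holds.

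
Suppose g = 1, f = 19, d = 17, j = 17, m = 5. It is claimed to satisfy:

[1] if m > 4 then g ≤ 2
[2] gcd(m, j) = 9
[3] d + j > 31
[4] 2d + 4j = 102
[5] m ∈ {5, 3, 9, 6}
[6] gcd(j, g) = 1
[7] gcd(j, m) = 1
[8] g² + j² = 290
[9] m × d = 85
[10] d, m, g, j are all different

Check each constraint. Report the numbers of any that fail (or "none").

No — constraints 2 and 10 are not satisfied.

[1] m = 5 > 4, so we need g ≤ 2; g = 1 ≤ 2 — OK.
[2] gcd(5, 17) = 1, not 9 — violated.
[3] d + j = 17 + 17 = 34; 34 > 31 — OK.
[4] 2d + 4j = 2(17) + 4(17) = 102 — OK.
[5] m = 5 is in {5, 3, 9, 6} — OK.
[6] gcd(17, 1) = 1 — OK.
[7] gcd(17, 5) = 1 — OK.
[8] g² + j² = 1² + 17² = 1 + 289 = 290 — OK.
[9] m × d = 5 × 17 = 85 — OK.
[10] d = j = 17, not all different — violated.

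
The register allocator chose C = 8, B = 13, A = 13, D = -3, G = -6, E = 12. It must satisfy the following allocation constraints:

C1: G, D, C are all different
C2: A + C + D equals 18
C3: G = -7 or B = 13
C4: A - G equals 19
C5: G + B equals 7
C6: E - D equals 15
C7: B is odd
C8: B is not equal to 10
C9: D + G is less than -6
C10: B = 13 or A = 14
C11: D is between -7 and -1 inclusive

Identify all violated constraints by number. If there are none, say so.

Yes — all constraints hold.

C1: values -6, -3, 8 are pairwise distinct — holds.
C2: A + C + D = 13 + 8 + (-3) = 18 — holds.
C3: G = -6 ≠ -7, but B = 13 = 13 (second disjunct) — holds.
C4: A - G = 13 - (-6) = 19 — holds.
C5: G + B = -6 + 13 = 7 — holds.
C6: E - D = 12 - (-3) = 15 — holds.
C7: B = 13 is odd — holds.
C8: B = 13, and 13 ≠ 10 — holds.
C9: D + G = -3 + (-6) = -9; -9 < -6 — holds.
C10: B = 13 = 13 (first disjunct) — holds.
C11: D = -3 lies in [-7, -1] — holds.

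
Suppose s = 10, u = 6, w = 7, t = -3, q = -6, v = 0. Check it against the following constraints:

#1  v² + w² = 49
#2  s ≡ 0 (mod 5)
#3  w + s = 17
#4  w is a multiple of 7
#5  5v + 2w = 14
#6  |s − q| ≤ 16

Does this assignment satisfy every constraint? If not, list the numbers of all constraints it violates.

Yes — all constraints hold.

#1 v² + w² = 0² + 7² = 0 + 49 = 49  holds
#2 10 mod 5 = 0  holds
#3 w + s = 7 + 10 = 17  holds
#4 7 / 7 = 1, so 7 divides 7  holds
#5 5v + 2w = 5(0) + 2(7) = 14  holds
#6 |10 − (-6)| = 16; 16 ≤ 16  holds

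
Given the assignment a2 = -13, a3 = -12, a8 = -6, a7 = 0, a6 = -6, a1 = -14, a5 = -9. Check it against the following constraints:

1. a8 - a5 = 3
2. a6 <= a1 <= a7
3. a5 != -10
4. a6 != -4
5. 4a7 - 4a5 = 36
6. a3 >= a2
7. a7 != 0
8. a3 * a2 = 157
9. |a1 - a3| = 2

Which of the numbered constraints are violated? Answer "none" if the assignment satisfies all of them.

Constraints 2, 7, and 8 are violated.

1. a8 - a5 = -6 - (-9) = 3  holds
2. values -6, -14, 0; a6 = -6 is not <= a1 = -14  fails
3. a5 = -9, and -9 ≠ -10  holds
4. a6 = -6, and -6 ≠ -4  holds
5. 4a7 - 4a5 = 4(0) - 4(-9) = 36  holds
6. a3 = -12, a2 = -13; -12 ≥ -13  holds
7. a7 = 0, but 0 is required to differ  fails
8. a3 * a2 = -12 * (-13) = 156, not 157  fails
9. |-14 - (-12)| = 2  holds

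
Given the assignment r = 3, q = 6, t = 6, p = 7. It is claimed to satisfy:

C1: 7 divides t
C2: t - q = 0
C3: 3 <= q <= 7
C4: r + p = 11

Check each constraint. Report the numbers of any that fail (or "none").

Constraints 1, 4 are violated.

C1: 6 = 7*0 + 6, so 7 does not divide 6 — fails.
C2: t - q = 6 - 6 = 0 — holds.
C3: q = 6 lies in [3, 7] — holds.
C4: r + p = 3 + 7 = 10, not 11 — fails.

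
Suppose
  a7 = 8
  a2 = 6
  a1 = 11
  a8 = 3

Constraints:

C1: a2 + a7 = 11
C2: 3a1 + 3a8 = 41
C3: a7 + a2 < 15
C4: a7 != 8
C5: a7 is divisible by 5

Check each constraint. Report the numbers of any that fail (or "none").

Violated: 1, 2, 4, 5.

C1: a2 + a7 = 6 + 8 = 14, not 11 — violated.
C2: 3a1 + 3a8 = 3(11) + 3(3) = 42, not 41 — violated.
C3: a7 + a2 = 8 + 6 = 14; 14 < 15 — satisfied.
C4: a7 = 8, but 8 is required to differ — violated.
C5: 8 = 5*1 + 3, so 5 does not divide 8 — violated.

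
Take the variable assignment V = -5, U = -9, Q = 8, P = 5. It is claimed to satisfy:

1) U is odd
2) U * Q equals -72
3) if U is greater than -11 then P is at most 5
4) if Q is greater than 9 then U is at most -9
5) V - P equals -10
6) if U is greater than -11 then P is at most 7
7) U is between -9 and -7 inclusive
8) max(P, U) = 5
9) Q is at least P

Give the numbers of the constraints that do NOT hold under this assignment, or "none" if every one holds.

1) U = -9 is odd — satisfied.
2) U * Q = -9 * 8 = -72 — satisfied.
3) U = -9 > -11, so we need P ≤ 5; P = 5 ≤ 5 — satisfied.
4) Q = 8, not > 9; antecedent false, conditional vacuously true — satisfied.
5) V - P = -5 - 5 = -10 — satisfied.
6) U = -9 > -11, so we need P ≤ 7; P = 5 ≤ 7 — satisfied.
7) U = -9 lies in [-9, -7] — satisfied.
8) max(5, -9) = 5 — satisfied.
9) Q = 8, P = 5; 8 ≥ 5 — satisfied.

The assignment satisfies every constraint.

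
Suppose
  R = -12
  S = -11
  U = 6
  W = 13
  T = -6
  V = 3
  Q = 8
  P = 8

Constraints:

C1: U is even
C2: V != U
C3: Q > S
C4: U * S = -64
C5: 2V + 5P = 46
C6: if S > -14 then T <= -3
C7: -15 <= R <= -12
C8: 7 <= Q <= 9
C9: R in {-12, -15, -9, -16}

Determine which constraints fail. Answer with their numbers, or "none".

C1: U = 6 is even — holds.
C2: V = 3, U = 6; distinct — holds.
C3: Q = 8, S = -11; 8 > -11 — holds.
C4: U * S = 6 * (-11) = -66, not -64 — fails.
C5: 2V + 5P = 2(3) + 5(8) = 46 — holds.
C6: S = -11 > -14, so we need T ≤ -3; T = -6 ≤ -3 — holds.
C7: R = -12 lies in [-15, -12] — holds.
C8: Q = 8 lies in [7, 9] — holds.
C9: R = -12 is in {-12, -15, -9, -16} — holds.

Constraint 4 does not hold.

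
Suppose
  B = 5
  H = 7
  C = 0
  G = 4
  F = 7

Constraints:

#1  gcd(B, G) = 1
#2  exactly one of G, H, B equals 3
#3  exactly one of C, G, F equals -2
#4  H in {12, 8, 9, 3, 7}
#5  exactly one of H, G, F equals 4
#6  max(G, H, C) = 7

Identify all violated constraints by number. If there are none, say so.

#1 gcd(5, 4) = 1 — OK.
#2 G=4, H=7, B=5; 0 of them equal 3, not exactly one — violated.
#3 C=0, G=4, F=7; 0 of them equal -2, not exactly one — violated.
#4 H = 7 is in {12, 8, 9, 3, 7} — OK.
#5 H=7, G=4, F=7; 1 of them equals 4 — OK.
#6 max(4, 7, 0) = 7 — OK.

No — constraints 2, 3 are not satisfied.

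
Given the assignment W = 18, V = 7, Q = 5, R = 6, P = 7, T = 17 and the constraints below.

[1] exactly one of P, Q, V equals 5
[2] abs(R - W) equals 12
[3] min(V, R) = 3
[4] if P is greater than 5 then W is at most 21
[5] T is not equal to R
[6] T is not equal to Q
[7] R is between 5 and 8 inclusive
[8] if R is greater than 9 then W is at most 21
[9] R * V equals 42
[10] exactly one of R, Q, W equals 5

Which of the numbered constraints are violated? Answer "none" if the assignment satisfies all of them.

[1] P=7, Q=5, V=7; 1 of them equals 5 — holds.
[2] abs(6 - 18) = 12 — holds.
[3] min(7, 6) = 6, not 3 — does not hold.
[4] P = 7 > 5, so we need W ≤ 21; W = 18 ≤ 21 — holds.
[5] T = 17, R = 6; distinct — holds.
[6] T = 17, Q = 5; distinct — holds.
[7] R = 6 lies in [5, 8] — holds.
[8] R = 6, not > 9; antecedent false, conditional vacuously true — holds.
[9] R * V = 6 * 7 = 42 — holds.
[10] R=6, Q=5, W=18; 1 of them equals 5 — holds.

Constraint 3 does not hold.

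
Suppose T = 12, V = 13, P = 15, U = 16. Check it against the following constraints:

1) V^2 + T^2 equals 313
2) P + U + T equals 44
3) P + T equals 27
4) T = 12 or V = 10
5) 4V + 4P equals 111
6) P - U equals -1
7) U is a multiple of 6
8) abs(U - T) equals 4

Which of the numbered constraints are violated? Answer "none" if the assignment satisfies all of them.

1) V^2 + T^2 = 13^2 + 12^2 = 169 + 144 = 313  true
2) P + U + T = 15 + 16 + 12 = 43, not 44  false
3) P + T = 15 + 12 = 27  true
4) T = 12 = 12 (first disjunct)  true
5) 4V + 4P = 4(13) + 4(15) = 112, not 111  false
6) P - U = 15 - 16 = -1  true
7) 16 = 6*2 + 4, so 6 does not divide 16  false
8) abs(16 - 12) = 4  true

Violated: 2, 5, and 7.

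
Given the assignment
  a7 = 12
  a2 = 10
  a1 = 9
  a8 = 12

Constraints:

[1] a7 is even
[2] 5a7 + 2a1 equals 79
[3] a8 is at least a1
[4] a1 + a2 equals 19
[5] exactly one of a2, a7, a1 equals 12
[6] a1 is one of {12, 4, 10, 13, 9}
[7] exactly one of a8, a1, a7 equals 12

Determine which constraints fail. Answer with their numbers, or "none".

[1] a7 = 12 is even  ✓
[2] 5a7 + 2a1 = 5(12) + 2(9) = 78, not 79  ✗
[3] a8 = 12, a1 = 9; 12 ≥ 9  ✓
[4] a1 + a2 = 9 + 10 = 19  ✓
[5] a2=10, a7=12, a1=9; 1 of them equals 12  ✓
[6] a1 = 9 is in {12, 4, 10, 13, 9}  ✓
[7] a8=12, a1=9, a7=12; 2 of them equal 12, not exactly one  ✗

Violated: 2, 7.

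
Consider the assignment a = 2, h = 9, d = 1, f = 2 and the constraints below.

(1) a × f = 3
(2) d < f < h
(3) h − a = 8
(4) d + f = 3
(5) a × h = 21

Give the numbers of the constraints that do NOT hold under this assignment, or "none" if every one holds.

Constraints 1, 3, 5 are violated.

(1) a × f = 2 × 2 = 4, not 3  no
(2) values 1 < 2 < 9  yes
(3) h − a = 9 − 2 = 7, not 8  no
(4) d + f = 1 + 2 = 3  yes
(5) a × h = 2 × 9 = 18, not 21  no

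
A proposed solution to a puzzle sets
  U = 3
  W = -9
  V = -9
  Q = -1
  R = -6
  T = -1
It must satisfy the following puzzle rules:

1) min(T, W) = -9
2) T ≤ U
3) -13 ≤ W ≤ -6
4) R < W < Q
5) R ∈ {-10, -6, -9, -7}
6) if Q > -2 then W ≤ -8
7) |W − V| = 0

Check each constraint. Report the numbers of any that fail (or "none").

1) min(-1, -9) = -9 — holds.
2) T = -1, U = 3; -1 ≤ 3 — holds.
3) W = -9 lies in [-13, -6] — holds.
4) values -6, -9, -1; R = -6 is not < W = -9 — does not hold.
5) R = -6 is in {-10, -6, -9, -7} — holds.
6) Q = -1 > -2, so we need W ≤ -8; W = -9 ≤ -8 — holds.
7) |-9 − (-9)| = 0 — holds.

The assignment fails constraint 4.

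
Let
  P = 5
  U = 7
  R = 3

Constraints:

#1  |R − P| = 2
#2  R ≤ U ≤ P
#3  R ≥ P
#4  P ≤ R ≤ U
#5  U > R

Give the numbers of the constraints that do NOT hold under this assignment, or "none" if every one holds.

Violated: 2, 3, and 4.

#1 |3 − 5| = 2  yes
#2 values 3, 7, 5; U = 7 is not ≤ P = 5  no
#3 R = 3, P = 5; 3 < 5 (want ≥)  no
#4 values 5, 3, 7; P = 5 is not ≤ R = 3  no
#5 U = 7, R = 3; 7 > 3  yes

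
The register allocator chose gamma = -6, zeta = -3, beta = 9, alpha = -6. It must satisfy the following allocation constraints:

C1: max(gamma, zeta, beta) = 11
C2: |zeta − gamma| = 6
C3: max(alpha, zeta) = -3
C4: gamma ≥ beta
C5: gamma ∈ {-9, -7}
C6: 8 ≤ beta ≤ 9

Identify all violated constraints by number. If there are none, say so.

C1: max(-6, -3, 9) = 9, not 11  fails
C2: |-3 − (-6)| = 3, not 6  fails
C3: max(-6, -3) = -3  holds
C4: gamma = -6, beta = 9; -6 < 9 (want ≥)  fails
C5: gamma = -6 is not in {-9, -7}  fails
C6: beta = 9 lies in [8, 9]  holds

Constraints 1, 2, 4, and 5 are violated.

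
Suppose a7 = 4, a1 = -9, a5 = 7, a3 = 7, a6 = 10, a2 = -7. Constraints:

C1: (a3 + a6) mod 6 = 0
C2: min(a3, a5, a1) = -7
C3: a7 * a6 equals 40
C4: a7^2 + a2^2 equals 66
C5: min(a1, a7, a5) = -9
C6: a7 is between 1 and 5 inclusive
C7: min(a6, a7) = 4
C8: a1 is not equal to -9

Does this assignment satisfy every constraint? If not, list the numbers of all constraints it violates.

The assignment fails constraints 1, 2, 4, and 8.

C1: a3 + a6 = 17; 17 mod 6 = 5, not 0 — does not hold.
C2: min(7, 7, -9) = -9, not -7 — does not hold.
C3: a7 * a6 = 4 * 10 = 40 — holds.
C4: a7^2 + a2^2 = 4^2 + (-7)^2 = 16 + 49 = 65, not 66 — does not hold.
C5: min(-9, 4, 7) = -9 — holds.
C6: a7 = 4 lies in [1, 5] — holds.
C7: min(10, 4) = 4 — holds.
C8: a1 = -9, but -9 is required to differ — does not hold.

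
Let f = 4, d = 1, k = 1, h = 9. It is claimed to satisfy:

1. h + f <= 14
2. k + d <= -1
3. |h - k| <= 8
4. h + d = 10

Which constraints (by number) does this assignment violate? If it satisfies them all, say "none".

1. h + f = 9 + 4 = 13; 13 ≤ 14  OK
2. k + d = 1 + 1 = 2; 2 > -1, bound -1 not met  FAIL
3. |9 - 1| = 8; 8 ≤ 8  OK
4. h + d = 9 + 1 = 10  OK

The assignment fails constraint 2.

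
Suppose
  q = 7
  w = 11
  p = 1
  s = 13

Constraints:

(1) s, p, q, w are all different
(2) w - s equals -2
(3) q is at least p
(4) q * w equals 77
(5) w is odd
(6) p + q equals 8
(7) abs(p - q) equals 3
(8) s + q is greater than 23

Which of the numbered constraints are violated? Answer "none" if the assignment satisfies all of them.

No — constraints 7 and 8 are not satisfied.

(1) values 13, 1, 7, 11 are pairwise distinct  OK
(2) w - s = 11 - 13 = -2  OK
(3) q = 7, p = 1; 7 ≥ 1  OK
(4) q * w = 7 * 11 = 77  OK
(5) w = 11 is odd  OK
(6) p + q = 1 + 7 = 8  OK
(7) abs(1 - 7) = 6, not 3  FAIL
(8) s + q = 13 + 7 = 20; 20 ≤ 23, bound 23 not met  FAIL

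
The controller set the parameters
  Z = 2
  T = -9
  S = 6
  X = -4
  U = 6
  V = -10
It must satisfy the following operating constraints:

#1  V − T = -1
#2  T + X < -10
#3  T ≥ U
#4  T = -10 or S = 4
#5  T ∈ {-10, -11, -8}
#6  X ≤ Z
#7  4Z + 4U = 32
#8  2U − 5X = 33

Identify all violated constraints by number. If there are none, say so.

#1 V − T = -10 − (-9) = -1 — satisfied.
#2 T + X = -9 + (-4) = -13; -13 < -10 — satisfied.
#3 T = -9, U = 6; -9 < 6 (want ≥) — violated.
#4 T = -9 ≠ -10 and S = 6 ≠ 4; both disjuncts false — violated.
#5 T = -9 is not in {-10, -11, -8} — violated.
#6 X = -4, Z = 2; -4 ≤ 2 — satisfied.
#7 4Z + 4U = 4(2) + 4(6) = 32 — satisfied.
#8 2U − 5X = 2(6) − 5(-4) = 32, not 33 — violated.

Constraints 3, 4, 5, 8 are violated.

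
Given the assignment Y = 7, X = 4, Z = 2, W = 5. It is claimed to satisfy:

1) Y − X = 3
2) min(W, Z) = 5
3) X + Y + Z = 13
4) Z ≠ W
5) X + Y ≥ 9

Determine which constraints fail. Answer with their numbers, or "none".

1) Y − X = 7 − 4 = 3 — holds.
2) min(5, 2) = 2, not 5 — does not hold.
3) X + Y + Z = 4 + 7 + 2 = 13 — holds.
4) Z = 2, W = 5; distinct — holds.
5) X + Y = 4 + 7 = 11; 11 ≥ 9 — holds.

Violated: 2.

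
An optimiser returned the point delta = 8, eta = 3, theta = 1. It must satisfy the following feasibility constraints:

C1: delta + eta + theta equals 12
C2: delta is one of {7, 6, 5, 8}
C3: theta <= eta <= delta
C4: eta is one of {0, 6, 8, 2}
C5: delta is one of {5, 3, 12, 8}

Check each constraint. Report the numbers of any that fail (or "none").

The assignment fails constraint 4.

C1: delta + eta + theta = 8 + 3 + 1 = 12  ✔
C2: delta = 8 is in {7, 6, 5, 8}  ✔
C3: values 1 <= 3 <= 8  ✔
C4: eta = 3 is not in {0, 6, 8, 2}  ✘
C5: delta = 8 is in {5, 3, 12, 8}  ✔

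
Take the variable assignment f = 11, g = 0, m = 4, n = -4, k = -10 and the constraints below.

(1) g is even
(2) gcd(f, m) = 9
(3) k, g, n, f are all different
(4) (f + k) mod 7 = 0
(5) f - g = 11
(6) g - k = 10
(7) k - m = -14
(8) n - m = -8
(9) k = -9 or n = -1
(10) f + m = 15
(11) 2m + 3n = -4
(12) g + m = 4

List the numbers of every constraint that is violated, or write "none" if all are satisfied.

(1) g = 0 is even — OK.
(2) gcd(11, 4) = 1, not 9 — violated.
(3) values -10, 0, -4, 11 are pairwise distinct — OK.
(4) f + k = 1; 1 mod 7 = 1, not 0 — violated.
(5) f - g = 11 - 0 = 11 — OK.
(6) g - k = 0 - (-10) = 10 — OK.
(7) k - m = -10 - 4 = -14 — OK.
(8) n - m = -4 - 4 = -8 — OK.
(9) k = -10 ≠ -9 and n = -4 ≠ -1; both disjuncts false — violated.
(10) f + m = 11 + 4 = 15 — OK.
(11) 2m + 3n = 2(4) + 3(-4) = -4 — OK.
(12) g + m = 0 + 4 = 4 — OK.

No — constraints 2, 4, and 9 are not satisfied.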